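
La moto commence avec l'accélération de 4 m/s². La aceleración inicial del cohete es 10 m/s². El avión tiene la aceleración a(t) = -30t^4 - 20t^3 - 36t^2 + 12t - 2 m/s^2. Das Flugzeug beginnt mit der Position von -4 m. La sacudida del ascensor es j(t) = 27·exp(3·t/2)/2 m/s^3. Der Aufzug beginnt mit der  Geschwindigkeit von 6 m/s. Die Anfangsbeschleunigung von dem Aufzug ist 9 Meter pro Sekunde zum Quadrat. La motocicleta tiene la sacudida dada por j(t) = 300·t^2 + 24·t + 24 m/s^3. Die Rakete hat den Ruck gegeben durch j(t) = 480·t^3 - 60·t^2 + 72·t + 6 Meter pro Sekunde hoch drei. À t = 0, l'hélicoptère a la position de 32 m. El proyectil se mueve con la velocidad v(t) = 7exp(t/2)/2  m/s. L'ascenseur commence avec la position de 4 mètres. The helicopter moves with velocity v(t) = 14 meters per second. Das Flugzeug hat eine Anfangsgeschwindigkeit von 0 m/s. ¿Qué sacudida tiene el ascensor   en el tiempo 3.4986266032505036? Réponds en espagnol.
Tenemos la sacudida j(t) = 27·exp(3·t/2)/2. Sustituyendo t = 3.4986266032505036: j(3.4986266032505036) = 2567.35018693944.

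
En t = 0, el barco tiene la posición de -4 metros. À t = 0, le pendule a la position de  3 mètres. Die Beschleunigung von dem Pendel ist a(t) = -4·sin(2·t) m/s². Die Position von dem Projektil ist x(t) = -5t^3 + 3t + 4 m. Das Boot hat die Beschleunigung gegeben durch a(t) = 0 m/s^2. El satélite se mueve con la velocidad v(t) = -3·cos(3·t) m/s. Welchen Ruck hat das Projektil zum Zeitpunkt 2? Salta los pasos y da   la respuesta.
Bei t = 2, j = -30.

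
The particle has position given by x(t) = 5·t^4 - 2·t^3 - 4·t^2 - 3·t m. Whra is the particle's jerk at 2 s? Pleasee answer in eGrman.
Ausgehend von der Position x(t) = 5·t^4 - 2·t^3 - 4·t^2 - 3·t, nehmen wir 3 Ableitungen. Mit d/dt von x(t) finden wir v(t) = 20·t^3 - 6·t^2 - 8·t - 3. Mit d/dt von v(t) finden wir a(t) = 60·t^2 - 12·t - 8. Mit d/dt von a(t) finden wir j(t) = 120·t - 12. Mit j(t) = 120·t - 12 und Einsetzen von t = 2, finden wir j = 228.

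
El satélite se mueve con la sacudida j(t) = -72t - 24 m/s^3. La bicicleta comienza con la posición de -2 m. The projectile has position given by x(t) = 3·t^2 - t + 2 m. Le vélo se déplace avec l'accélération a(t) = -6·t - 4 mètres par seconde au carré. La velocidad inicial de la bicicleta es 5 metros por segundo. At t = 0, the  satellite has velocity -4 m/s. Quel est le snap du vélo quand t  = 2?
En partant de l'accélération a(t) = -6·t - 4, nous prenons 2 dérivées. En prenant d/dt de a(t), nous trouvons j(t) = -6. En prenant d/dt de j(t), nous trouvons s(t) = 0. Nous avons le snap s(t) = 0. En substituant t = 2: s(2) = 0.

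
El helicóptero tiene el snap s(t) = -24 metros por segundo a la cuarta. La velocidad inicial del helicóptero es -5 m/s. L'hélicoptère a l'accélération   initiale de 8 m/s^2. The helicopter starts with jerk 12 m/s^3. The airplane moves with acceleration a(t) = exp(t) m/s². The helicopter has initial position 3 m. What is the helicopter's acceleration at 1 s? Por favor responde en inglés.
We must find the integral of our snap equation s(t) = -24 2 times. The integral of snap, with j(0) = 12, gives jerk: j(t) = 12 - 24·t. Taking ∫j(t)dt and applying a(0) = 8, we find a(t) = -12·t^2 + 12·t + 8. From the given acceleration equation a(t) = -12·t^2 + 12·t + 8, we substitute t = 1 to get a = 8.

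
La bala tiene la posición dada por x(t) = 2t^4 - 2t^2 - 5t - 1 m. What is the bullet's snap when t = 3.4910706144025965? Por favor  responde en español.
Para resolver esto, necesitamos tomar 4 derivadas de nuestra ecuación de la posición x(t) = 2·t^4 - 2·t^2 - 5·t - 1. Derivando la posición, obtenemos la velocidad: v(t) = 8·t^3 - 4·t - 5. Tomando d/dt de v(t), encontramos a(t) = 24·t^2 - 4. Tomando d/dt de a(t), encontramos j(t) = 48·t. La derivada de la sacudida da el snap: s(t) = 48. Tenemos el snap s(t) = 48. Sustituyendo t = 3.4910706144025965: s(3.4910706144025965) = 48.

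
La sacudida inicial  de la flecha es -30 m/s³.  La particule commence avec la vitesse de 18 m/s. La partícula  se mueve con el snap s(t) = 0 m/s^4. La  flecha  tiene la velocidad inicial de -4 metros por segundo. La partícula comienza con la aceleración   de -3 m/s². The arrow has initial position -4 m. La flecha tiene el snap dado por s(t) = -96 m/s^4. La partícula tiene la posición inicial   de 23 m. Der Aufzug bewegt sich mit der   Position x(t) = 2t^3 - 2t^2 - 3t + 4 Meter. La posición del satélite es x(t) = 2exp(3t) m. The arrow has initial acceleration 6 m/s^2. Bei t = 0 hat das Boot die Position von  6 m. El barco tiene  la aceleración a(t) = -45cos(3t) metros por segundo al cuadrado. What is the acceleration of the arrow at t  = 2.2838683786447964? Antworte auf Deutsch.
Um dies zu lösen, müssen wir 2 Stammfunktionen unserer Gleichung für den Snap s(t) = -96 finden. Die Stammfunktion von dem Snap ist der Ruck. Mit j(0) = -30 erhalten wir j(t) = -96·t - 30. Das Integral von dem Ruck ist die Beschleunigung. Mit a(0) = 6 erhalten wir a(t) = -48·t^2 - 30·t + 6. Mit a(t) = -48·t^2 - 30·t + 6 und Einsetzen von t = 2.2838683786447964, finden wir a = -312.886680366077.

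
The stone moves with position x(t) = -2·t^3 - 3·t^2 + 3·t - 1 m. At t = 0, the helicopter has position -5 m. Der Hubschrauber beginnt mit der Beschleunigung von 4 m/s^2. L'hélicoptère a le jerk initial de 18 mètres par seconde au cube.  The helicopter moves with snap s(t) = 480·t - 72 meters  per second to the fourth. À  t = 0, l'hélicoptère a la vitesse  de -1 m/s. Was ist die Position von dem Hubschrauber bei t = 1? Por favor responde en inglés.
We must find the integral of our snap equation s(t) = 480·t - 72 4 times. Integrating snap and using the initial condition j(0) = 18, we get j(t) = 240·t^2 - 72·t + 18. Integrating jerk and using the initial condition a(0) = 4, we get a(t) = 80·t^3 - 36·t^2 + 18·t + 4. Finding the antiderivative of a(t) and using v(0) = -1: v(t) = 20·t^4 - 12·t^3 + 9·t^2 + 4·t - 1. Finding the integral of v(t) and using x(0) = -5: x(t) = 4·t^5 - 3·t^4 + 3·t^3 + 2·t^2 - t - 5. We have position x(t) = 4·t^5 - 3·t^4 + 3·t^3 + 2·t^2 - t - 5. Substituting t = 1: x(1) = 0.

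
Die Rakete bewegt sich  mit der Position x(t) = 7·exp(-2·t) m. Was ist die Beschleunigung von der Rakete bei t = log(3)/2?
Wir müssen unsere Gleichung für die Position x(t) = 7·exp(-2·t) 2-mal ableiten. Die Ableitung von der Position ergibt die Geschwindigkeit: v(t) = -14·exp(-2·t). Die Ableitung von der Geschwindigkeit ergibt die Beschleunigung: a(t) = 28·exp(-2·t). Mit a(t) = 28·exp(-2·t) und Einsetzen von t = log(3)/2, finden wir a = 28/3.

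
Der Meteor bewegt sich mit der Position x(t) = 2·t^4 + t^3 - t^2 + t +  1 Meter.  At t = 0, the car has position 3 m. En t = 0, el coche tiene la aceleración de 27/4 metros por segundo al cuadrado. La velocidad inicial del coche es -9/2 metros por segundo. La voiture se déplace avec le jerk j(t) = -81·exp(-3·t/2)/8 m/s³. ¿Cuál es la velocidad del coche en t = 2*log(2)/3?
Partiendo de la sacudida j(t) = -81·exp(-3·t/2)/8, tomamos 2 antiderivadas. La antiderivada de la sacudida, con a(0) = 27/4, da la aceleración: a(t) = 27·exp(-3·t/2)/4. La antiderivada de la aceleración, con v(0) = -9/2, da la velocidad: v(t) = -9·exp(-3·t/2)/2. De la ecuación de la velocidad v(t) = -9·exp(-3·t/2)/2, sustituimos t = 2*log(2)/3 para obtener v = -9/4.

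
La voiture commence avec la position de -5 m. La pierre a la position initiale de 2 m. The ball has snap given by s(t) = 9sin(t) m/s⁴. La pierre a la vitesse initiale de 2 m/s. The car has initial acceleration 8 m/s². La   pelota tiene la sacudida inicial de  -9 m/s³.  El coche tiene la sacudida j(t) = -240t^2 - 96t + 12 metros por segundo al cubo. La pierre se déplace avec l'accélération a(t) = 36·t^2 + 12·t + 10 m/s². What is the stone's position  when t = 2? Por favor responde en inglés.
We must find the antiderivative of our acceleration equation a(t) = 36·t^2 + 12·t + 10 2 times. The antiderivative of acceleration, with v(0) = 2, gives velocity: v(t) = 12·t^3 + 6·t^2 + 10·t + 2. Finding the antiderivative of v(t) and using x(0) = 2: x(t) = 3·t^4 + 2·t^3 + 5·t^2 + 2·t + 2. Using x(t) = 3·t^4 + 2·t^3 + 5·t^2 + 2·t + 2 and substituting t = 2, we find x = 90.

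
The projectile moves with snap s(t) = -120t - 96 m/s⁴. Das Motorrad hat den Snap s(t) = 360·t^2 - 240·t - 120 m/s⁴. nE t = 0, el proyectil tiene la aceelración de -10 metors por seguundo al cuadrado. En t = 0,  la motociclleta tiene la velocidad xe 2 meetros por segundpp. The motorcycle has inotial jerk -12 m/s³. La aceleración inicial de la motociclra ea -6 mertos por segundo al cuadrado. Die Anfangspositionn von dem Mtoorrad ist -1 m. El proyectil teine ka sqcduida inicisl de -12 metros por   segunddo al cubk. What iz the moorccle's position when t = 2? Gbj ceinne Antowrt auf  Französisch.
Nous devons trouver l'intégrale de notre équation du snap s(t) = 360·t^2 - 240·t - 120 4 fois. La primitive du snap est le jerk. En utilisant j(0) = -12, nous obtenons j(t) = 120·t^3 - 120·t^2 - 120·t - 12. En prenant ∫j(t)dt et en appliquant a(0) = -6, nous trouvons a(t) = 30·t^4 - 40·t^3 - 60·t^2 - 12·t - 6. En prenant ∫a(t)dt et en appliquant v(0) = 2, nous trouvons v(t) = 6·t^5 - 10·t^4 - 20·t^3 - 6·t^2 - 6·t + 2. La primitive de la vitesse, avec x(0) = -1, donne la position: x(t) = t^6 - 2·t^5 - 5·t^4 - 2·t^3 - 3·t^2 + 2·t - 1. Nous avons la position x(t) = t^6 - 2·t^5 - 5·t^4 - 2·t^3 - 3·t^2 + 2·t - 1. En substituant t = 2: x(2) = -105.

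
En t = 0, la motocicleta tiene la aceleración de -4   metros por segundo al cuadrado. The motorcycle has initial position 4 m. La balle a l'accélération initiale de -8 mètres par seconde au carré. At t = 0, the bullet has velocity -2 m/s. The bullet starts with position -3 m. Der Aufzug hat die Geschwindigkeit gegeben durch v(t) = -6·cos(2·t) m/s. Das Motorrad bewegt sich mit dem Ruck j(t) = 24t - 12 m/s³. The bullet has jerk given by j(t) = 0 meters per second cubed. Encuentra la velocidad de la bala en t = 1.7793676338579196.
Necesitamos integrar nuestra ecuación de la sacudida j(t) = 0 2 veces. Integrando la sacudida y usando la condición inicial a(0) = -8, obtenemos a(t) = -8. La antiderivada de la aceleración es la velocidad. Usando v(0) = -2, obtenemos v(t) = -8·t - 2. De la ecuación de la velocidad v(t) = -8·t - 2, sustituimos t = 1.7793676338579196 para obtener v = -16.2349410708634.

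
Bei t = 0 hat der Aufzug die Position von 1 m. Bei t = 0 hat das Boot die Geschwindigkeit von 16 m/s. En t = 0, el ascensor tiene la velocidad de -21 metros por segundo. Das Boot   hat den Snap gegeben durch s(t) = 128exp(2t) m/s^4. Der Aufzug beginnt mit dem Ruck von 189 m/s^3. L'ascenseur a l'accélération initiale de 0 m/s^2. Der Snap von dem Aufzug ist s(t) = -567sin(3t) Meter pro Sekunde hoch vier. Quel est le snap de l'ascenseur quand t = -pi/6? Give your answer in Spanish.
Tenemos el snap s(t) = -567·sin(3·t). Sustituyendo t = -pi/6: s(-pi/6) = 567.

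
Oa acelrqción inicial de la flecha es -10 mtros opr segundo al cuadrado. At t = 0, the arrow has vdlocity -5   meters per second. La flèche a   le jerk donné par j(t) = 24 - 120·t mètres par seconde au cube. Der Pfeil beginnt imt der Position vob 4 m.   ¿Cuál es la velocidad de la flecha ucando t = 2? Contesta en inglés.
To find the answer, we compute 2 integrals of j(t) = 24 - 120·t. Taking ∫j(t)dt and applying a(0) = -10, we find a(t) = -60·t^2 + 24·t - 10. Finding the antiderivative of a(t) and using v(0) = -5: v(t) = -20·t^3 + 12·t^2 - 10·t - 5. We have velocity v(t) = -20·t^3 + 12·t^2 - 10·t - 5. Substituting t = 2: v(2) = -137.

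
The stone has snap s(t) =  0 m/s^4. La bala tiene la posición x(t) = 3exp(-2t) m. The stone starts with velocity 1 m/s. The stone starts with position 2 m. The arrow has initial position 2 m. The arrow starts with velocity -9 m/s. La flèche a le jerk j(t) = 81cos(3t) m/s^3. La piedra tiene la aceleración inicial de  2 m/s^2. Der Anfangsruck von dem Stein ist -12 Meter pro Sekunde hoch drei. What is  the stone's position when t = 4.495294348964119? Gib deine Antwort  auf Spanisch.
Para resolver esto, necesitamos tomar 4 antiderivadas de nuestra ecuación del snap s(t) = 0. Tomando ∫s(t)dt y aplicando j(0) = -12, encontramos j(t) = -12. Tomando ∫j(t)dt y aplicando a(0) = 2, encontramos a(t) = 2 - 12·t. Integrando la aceleración y usando la condición inicial v(0) = 1, obtenemos v(t) = -6·t^2 + 2·t + 1. Tomando ∫v(t)dt y aplicando x(0) = 2, encontramos x(t) = -2·t^3 + t^2 + t + 2. Tenemos la posición x(t) = -2·t^3 + t^2 + t + 2. Sustituyendo t = 4.495294348964119: x(4.495294348964119) = -154.975895423047.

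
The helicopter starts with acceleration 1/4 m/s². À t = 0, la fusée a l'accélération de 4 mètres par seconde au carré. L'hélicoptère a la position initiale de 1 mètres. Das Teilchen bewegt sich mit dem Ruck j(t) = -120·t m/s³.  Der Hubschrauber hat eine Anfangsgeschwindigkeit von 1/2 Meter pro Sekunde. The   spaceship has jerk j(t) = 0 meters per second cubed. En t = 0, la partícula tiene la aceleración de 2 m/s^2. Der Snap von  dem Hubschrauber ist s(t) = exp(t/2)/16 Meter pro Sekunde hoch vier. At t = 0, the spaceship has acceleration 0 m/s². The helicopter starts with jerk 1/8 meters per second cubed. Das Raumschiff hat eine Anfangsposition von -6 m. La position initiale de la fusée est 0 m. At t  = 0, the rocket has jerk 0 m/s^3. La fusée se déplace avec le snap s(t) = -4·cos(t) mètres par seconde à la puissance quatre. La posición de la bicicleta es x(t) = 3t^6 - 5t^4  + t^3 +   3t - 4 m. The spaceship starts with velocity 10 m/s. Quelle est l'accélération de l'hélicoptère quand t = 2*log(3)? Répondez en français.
Nous devons intégrer notre équation du snap s(t) = exp(t/2)/16 2 fois. En intégrant le snap et en utilisant la condition initiale j(0) = 1/8, nous obtenons j(t) = exp(t/2)/8. En intégrant le jerk et en utilisant la condition initiale a(0) = 1/4, nous obtenons a(t) = exp(t/2)/4. Nous avons l'accélération a(t) = exp(t/2)/4. En substituant t = 2*log(3): a(2*log(3)) = 3/4.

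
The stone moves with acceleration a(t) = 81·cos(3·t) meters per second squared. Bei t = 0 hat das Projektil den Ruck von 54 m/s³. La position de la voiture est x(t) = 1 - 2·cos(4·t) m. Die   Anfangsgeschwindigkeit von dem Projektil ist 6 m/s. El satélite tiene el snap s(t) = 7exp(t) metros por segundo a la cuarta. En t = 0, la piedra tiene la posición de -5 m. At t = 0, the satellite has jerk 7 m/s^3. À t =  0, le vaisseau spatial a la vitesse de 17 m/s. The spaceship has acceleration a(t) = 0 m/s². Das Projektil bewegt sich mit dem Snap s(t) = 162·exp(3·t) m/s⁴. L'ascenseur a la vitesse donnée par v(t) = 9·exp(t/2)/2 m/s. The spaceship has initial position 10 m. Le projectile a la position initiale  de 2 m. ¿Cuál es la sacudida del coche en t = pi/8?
Partiendo de la posición x(t) = 1 - 2·cos(4·t), tomamos 3 derivadas. La derivada de la posición da la velocidad: v(t) = 8·sin(4·t). Derivando la velocidad, obtenemos la aceleración: a(t) = 32·cos(4·t). Tomando d/dt de a(t), encontramos j(t) = -128·sin(4·t). Usando j(t) = -128·sin(4·t) y sustituyendo t = pi/8, encontramos j = -128.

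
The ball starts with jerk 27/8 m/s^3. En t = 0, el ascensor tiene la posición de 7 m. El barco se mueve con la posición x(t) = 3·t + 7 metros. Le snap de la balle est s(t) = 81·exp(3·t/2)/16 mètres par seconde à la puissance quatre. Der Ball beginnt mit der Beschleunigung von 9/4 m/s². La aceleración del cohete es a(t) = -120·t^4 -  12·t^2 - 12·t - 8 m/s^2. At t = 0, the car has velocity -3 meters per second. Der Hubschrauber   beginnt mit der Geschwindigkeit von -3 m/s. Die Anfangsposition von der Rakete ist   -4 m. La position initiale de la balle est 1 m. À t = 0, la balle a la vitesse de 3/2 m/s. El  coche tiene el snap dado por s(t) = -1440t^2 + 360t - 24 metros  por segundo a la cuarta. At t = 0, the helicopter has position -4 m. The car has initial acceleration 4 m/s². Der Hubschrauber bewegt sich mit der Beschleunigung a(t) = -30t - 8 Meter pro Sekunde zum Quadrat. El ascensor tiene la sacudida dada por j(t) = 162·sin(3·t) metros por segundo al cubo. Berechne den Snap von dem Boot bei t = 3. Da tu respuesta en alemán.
Ausgehend von der Position x(t) = 3·t + 7, nehmen wir 4 Ableitungen. Durch Ableiten von der Position erhalten wir die Geschwindigkeit: v(t) = 3. Durch Ableiten von der Geschwindigkeit erhalten wir die Beschleunigung: a(t) = 0. Die Ableitung von der Beschleunigung ergibt den Ruck: j(t) = 0. Die Ableitung von dem Ruck ergibt den Snap: s(t) = 0. Mit s(t) = 0 und Einsetzen von t = 3, finden wir s = 0.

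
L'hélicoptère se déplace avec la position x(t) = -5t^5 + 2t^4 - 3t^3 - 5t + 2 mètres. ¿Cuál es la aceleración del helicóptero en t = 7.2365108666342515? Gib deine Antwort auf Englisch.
We must differentiate our position equation x(t) = -5·t^5 + 2·t^4 - 3·t^3 - 5·t + 2 2 times. Taking d/dt of x(t), we find v(t) = -25·t^4 + 8·t^3 - 9·t^2 - 5. Taking d/dt of v(t), we find a(t) = -100·t^3 + 24·t^2 - 18·t. From the given acceleration equation a(t) = -100·t^3 + 24·t^2 - 18·t, we substitute t = 7.2365108666342515 to get a = -36768.9482857082.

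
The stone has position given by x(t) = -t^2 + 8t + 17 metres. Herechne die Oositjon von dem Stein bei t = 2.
Mit x(t) = -t^2 + 8·t + 17 und Einsetzen von t = 2, finden wir x = 29.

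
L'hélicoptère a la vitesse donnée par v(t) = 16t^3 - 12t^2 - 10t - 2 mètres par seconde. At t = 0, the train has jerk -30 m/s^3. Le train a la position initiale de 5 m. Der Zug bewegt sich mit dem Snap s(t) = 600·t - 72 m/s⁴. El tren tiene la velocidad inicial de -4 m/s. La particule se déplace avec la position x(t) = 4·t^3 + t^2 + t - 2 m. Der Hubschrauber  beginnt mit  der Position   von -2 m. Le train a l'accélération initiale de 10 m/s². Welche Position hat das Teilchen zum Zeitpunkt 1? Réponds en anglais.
We have position x(t) = 4·t^3 + t^2 + t - 2. Substituting t = 1: x(1) = 4.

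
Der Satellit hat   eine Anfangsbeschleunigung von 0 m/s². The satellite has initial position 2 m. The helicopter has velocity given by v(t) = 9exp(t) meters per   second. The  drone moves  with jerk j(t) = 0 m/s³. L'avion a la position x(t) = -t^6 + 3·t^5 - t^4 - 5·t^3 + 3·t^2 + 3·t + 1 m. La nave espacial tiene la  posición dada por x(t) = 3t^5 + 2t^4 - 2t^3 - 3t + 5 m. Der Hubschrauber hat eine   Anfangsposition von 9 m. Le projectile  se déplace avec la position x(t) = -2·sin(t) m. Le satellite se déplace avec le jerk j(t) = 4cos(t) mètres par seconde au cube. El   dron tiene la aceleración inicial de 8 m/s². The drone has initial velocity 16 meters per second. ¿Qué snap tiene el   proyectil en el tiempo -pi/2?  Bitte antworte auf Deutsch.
Wir müssen unsere Gleichung für die Position x(t) = -2·sin(t) 4-mal ableiten. Durch Ableiten von der Position erhalten wir die Geschwindigkeit: v(t) = -2·cos(t). Die Ableitung von der Geschwindigkeit ergibt die Beschleunigung: a(t) = 2·sin(t). Mit d/dt von a(t) finden wir j(t) = 2·cos(t). Mit d/dt von j(t) finden wir s(t) = -2·sin(t). Wir haben den Snap s(t) = -2·sin(t). Durch Einsetzen von t = -pi/2: s(-pi/2) = 2.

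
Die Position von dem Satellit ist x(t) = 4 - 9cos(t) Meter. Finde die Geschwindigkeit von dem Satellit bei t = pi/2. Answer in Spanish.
Para resolver esto, necesitamos tomar 1 derivada de nuestra ecuación de la posición x(t) = 4 - 9·cos(t). La derivada de la posición da la velocidad: v(t) = 9·sin(t). De la ecuación de la velocidad v(t) = 9·sin(t), sustituimos t = pi/2 para obtener v = 9.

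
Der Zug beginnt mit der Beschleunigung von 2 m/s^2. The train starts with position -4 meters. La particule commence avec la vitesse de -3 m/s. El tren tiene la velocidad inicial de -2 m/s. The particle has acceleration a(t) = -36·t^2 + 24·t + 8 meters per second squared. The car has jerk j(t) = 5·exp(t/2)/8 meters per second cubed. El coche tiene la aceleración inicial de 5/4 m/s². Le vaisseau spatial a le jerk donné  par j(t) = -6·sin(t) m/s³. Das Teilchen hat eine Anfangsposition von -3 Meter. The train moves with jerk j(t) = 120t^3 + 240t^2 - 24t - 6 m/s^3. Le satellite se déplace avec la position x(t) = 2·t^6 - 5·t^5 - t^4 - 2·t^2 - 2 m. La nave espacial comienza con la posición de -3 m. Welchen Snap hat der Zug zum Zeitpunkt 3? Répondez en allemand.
Ausgehend von dem Ruck j(t) = 120·t^3 + 240·t^2 - 24·t - 6, nehmen wir 1 Ableitung. Mit d/dt von j(t) finden wir s(t) = 360·t^2 + 480·t - 24. Wir haben den Snap s(t) = 360·t^2 + 480·t - 24. Durch Einsetzen von t = 3: s(3) = 4656.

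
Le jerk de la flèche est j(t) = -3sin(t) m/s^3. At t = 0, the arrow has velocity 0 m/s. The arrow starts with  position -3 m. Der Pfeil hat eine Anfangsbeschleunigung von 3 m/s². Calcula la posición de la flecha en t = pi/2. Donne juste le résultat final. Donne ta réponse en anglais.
x(pi/2) = 0.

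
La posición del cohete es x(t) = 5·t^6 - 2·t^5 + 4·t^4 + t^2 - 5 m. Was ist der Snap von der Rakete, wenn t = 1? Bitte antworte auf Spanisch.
Debemos derivar nuestra ecuación de la posición x(t) = 5·t^6 - 2·t^5 + 4·t^4 + t^2 - 5 4 veces. Tomando d/dt de x(t), encontramos v(t) = 30·t^5 - 10·t^4 + 16·t^3 + 2·t. Tomando d/dt de v(t), encontramos a(t) = 150·t^4 - 40·t^3 + 48·t^2 + 2. Derivando la aceleración, obtenemos la sacudida: j(t) = 600·t^3 - 120·t^2 + 96·t. Tomando d/dt de j(t), encontramos s(t) = 1800·t^2 - 240·t + 96. De la ecuación del snap s(t) = 1800·t^2 - 240·t + 96, sustituimos t = 1 para obtener s = 1656.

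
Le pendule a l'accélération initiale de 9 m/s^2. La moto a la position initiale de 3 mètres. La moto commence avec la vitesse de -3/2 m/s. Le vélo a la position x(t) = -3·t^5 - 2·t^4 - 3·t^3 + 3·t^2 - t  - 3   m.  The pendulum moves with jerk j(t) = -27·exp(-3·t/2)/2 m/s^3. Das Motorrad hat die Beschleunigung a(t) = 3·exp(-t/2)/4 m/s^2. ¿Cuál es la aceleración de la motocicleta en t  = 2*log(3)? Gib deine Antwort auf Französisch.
Nous avons l'accélération a(t) = 3·exp(-t/2)/4. En substituant t = 2*log(3): a(2*log(3)) = 1/4.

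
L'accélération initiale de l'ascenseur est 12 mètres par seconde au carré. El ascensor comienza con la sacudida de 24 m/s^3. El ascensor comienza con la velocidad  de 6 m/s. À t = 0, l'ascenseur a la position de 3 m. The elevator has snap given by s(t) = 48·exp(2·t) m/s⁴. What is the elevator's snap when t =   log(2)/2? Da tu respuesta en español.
Usando s(t) = 48·exp(2·t) y sustituyendo t = log(2)/2, encontramos s = 96.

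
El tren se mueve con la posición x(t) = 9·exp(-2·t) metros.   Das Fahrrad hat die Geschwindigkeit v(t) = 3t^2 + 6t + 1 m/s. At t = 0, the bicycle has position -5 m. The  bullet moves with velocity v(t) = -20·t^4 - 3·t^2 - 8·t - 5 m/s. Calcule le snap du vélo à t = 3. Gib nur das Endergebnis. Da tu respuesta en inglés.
The snap at t = 3 is s = 0.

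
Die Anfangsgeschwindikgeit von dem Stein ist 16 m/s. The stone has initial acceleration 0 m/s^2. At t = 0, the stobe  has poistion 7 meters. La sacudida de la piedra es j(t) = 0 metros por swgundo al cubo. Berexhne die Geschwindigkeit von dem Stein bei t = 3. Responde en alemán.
Um dies zu lösen, müssen wir 2 Stammfunktionen unserer Gleichung für den Ruck j(t) = 0 finden. Das Integral von dem Ruck, mit a(0) = 0, ergibt die Beschleunigung: a(t) = 0. Mit ∫a(t)dt und Anwendung von v(0) = 16, finden wir v(t) = 16. Mit v(t) = 16 und Einsetzen von t = 3, finden wir v = 16.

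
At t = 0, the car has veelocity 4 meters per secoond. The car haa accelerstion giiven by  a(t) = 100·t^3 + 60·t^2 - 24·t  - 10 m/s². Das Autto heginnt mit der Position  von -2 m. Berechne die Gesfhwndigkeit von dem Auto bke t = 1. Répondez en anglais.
Starting from acceleration a(t) = 100·t^3 + 60·t^2 - 24·t - 10, we take 1 antiderivative. The integral of acceleration is velocity. Using v(0) = 4, we get v(t) = 25·t^4 + 20·t^3 - 12·t^2 - 10·t + 4. Using v(t) = 25·t^4 + 20·t^3 - 12·t^2 - 10·t + 4 and substituting t = 1, we find v = 27.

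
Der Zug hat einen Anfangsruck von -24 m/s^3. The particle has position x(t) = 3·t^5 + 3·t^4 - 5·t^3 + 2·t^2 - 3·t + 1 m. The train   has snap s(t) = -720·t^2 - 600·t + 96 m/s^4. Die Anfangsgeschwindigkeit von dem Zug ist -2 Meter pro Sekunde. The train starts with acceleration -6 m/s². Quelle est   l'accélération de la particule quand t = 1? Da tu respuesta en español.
Para resolver esto, necesitamos tomar 2 derivadas de nuestra ecuación de la posición x(t) = 3·t^5 + 3·t^4 - 5·t^3 + 2·t^2 - 3·t + 1. Tomando d/dt de x(t), encontramos v(t) = 15·t^4 + 12·t^3 - 15·t^2 + 4·t - 3. La derivada de la velocidad da la aceleración: a(t) = 60·t^3 + 36·t^2 - 30·t + 4. De la ecuación de la aceleración a(t) = 60·t^3 + 36·t^2 - 30·t + 4, sustituimos t = 1 para obtener a = 70.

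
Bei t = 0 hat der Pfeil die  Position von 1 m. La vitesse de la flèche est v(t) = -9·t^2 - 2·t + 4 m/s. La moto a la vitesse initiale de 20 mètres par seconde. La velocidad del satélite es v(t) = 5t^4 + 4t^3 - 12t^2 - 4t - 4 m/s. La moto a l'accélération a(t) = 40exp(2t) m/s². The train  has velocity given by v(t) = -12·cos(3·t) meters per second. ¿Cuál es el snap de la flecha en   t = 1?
Partiendo de la velocidad v(t) = -9·t^2 - 2·t + 4, tomamos 3 derivadas. Tomando d/dt de v(t), encontramos a(t) = -18·t - 2. La derivada de la aceleración da la sacudida: j(t) = -18. Tomando d/dt de j(t), encontramos s(t) = 0. De la ecuación del snap s(t) = 0, sustituimos t = 1 para obtener s = 0.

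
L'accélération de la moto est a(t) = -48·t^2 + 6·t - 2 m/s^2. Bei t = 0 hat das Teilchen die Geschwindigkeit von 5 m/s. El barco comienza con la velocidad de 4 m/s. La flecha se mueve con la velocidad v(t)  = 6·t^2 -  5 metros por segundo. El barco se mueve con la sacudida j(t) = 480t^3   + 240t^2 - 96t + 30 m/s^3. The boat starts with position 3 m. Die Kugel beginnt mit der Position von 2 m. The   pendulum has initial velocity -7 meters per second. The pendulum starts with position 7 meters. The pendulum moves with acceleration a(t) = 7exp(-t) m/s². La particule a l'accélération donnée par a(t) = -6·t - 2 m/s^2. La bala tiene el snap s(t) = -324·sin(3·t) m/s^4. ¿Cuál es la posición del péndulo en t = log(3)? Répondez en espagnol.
Necesitamos integrar nuestra ecuación de la aceleración a(t) = 7·exp(-t) 2 veces. Integrando la aceleración y usando la condición inicial v(0) = -7, obtenemos v(t) = -7·exp(-t). La integral de la velocidad es la posición. Usando x(0) = 7, obtenemos x(t) = 7·exp(-t). Usando x(t) = 7·exp(-t) y sustituyendo t = log(3), encontramos x = 7/3.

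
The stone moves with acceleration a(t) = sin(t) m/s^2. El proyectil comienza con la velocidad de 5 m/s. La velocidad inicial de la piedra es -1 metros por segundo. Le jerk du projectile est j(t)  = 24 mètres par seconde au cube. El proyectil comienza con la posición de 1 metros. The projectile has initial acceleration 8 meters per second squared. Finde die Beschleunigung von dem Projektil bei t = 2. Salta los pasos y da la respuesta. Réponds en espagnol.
En t = 2, a = 56.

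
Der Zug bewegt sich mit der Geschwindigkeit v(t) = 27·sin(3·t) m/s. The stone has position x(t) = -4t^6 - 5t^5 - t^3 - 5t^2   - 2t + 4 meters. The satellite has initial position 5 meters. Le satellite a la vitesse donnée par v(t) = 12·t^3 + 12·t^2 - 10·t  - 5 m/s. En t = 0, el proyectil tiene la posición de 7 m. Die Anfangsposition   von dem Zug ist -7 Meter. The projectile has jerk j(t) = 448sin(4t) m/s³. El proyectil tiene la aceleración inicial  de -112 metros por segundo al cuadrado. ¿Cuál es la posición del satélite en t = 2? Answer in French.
Pour résoudre ceci, nous devons prendre 1 intégrale de notre équation de la vitesse v(t) = 12·t^3 + 12·t^2 - 10·t - 5. La primitive de la vitesse, avec x(0) = 5, donne la position: x(t) = 3·t^4 + 4·t^3 - 5·t^2 - 5·t + 5. En utilisant x(t) = 3·t^4 + 4·t^3 - 5·t^2 - 5·t + 5 et en substituant t = 2, nous trouvons x = 55.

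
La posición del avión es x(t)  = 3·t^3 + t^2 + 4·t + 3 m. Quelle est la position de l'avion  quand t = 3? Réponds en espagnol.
Tenemos la posición x(t) = 3·t^3 + t^2 + 4·t + 3. Sustituyendo t = 3: x(3) = 105.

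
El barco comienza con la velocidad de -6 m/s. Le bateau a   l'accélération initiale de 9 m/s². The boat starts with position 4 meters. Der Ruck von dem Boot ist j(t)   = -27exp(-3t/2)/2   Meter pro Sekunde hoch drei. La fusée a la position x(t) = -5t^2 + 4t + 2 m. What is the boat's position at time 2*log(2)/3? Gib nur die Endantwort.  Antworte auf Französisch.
La réponse est 2.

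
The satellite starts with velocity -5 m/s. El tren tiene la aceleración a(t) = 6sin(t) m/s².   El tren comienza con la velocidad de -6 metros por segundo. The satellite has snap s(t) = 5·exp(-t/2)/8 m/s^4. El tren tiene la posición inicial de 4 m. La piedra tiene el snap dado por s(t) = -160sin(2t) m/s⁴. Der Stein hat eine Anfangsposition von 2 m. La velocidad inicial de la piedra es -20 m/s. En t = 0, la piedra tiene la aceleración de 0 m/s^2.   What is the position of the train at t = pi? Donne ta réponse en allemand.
Ausgehend von der Beschleunigung a(t) = 6·sin(t), nehmen wir 2 Integrale. Mit ∫a(t)dt und Anwendung von v(0) = -6, finden wir v(t) = -6·cos(t). Die Stammfunktion von der Geschwindigkeit, mit x(0) = 4, ergibt die Position: x(t) = 4 - 6·sin(t). Mit x(t) = 4 - 6·sin(t) und Einsetzen von t = pi, finden wir x = 4.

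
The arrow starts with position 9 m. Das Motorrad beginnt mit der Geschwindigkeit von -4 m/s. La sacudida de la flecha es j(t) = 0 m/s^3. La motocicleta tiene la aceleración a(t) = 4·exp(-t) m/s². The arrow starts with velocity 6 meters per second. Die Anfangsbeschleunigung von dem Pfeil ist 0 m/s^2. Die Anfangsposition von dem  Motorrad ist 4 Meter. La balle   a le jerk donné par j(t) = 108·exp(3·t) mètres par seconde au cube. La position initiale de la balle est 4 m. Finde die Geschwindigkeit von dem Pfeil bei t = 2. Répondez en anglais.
We must find the antiderivative of our jerk equation j(t) = 0 2 times. The antiderivative of jerk, with a(0) = 0, gives acceleration: a(t) = 0. Integrating acceleration and using the initial condition v(0) = 6, we get v(t) = 6. Using v(t) = 6 and substituting t = 2, we find v = 6.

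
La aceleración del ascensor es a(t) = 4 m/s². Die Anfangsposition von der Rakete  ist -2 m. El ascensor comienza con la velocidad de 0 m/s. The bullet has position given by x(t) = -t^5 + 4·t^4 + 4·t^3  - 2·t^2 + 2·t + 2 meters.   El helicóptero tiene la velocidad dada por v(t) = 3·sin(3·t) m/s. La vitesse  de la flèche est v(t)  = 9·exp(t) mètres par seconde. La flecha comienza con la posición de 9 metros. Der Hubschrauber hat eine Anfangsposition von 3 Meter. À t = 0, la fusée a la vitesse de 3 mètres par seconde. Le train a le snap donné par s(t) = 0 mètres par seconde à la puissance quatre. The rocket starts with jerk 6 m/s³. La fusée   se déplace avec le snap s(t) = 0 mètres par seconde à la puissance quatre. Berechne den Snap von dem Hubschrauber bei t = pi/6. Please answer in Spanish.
Partiendo de la velocidad v(t) = 3·sin(3·t), tomamos 3 derivadas. Derivando la velocidad, obtenemos la aceleración: a(t) = 9·cos(3·t). Derivando la aceleración, obtenemos la sacudida: j(t) = -27·sin(3·t). Derivando la sacudida, obtenemos el snap: s(t) = -81·cos(3·t). Usando s(t) = -81·cos(3·t) y sustituyendo t = pi/6, encontramos s = 0.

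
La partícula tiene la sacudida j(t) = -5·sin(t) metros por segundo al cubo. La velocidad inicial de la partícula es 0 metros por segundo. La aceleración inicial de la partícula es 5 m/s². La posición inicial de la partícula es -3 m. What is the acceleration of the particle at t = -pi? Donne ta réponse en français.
Nous devons trouver la primitive de notre équation du jerk j(t) = -5·sin(t) 1 fois. En prenant ∫j(t)dt et en appliquant a(0) = 5, nous trouvons a(t) = 5·cos(t). De l'équation de l'accélération a(t) = 5·cos(t), nous substituons t = -pi pour obtenir a = -5.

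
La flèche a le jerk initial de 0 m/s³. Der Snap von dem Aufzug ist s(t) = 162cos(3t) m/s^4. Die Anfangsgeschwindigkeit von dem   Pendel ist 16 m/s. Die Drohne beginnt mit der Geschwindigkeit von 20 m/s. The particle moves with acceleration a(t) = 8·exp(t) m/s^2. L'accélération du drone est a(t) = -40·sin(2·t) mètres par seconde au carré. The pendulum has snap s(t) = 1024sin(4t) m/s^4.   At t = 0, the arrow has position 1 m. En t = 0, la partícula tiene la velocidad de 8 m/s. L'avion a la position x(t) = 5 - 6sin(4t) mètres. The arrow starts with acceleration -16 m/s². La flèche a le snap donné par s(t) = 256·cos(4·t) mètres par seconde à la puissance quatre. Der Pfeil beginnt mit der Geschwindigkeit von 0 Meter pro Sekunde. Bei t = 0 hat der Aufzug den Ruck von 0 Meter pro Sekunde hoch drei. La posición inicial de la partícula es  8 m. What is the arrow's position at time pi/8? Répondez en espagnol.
Partiendo del snap s(t) = 256·cos(4·t), tomamos 4 integrales. La integral del snap es la sacudida. Usando j(0) = 0, obtenemos j(t) = 64·sin(4·t). Integrando la sacudida y usando la condición inicial a(0) = -16, obtenemos a(t) = -16·cos(4·t). Integrando la aceleración y usando la condición inicial v(0) = 0, obtenemos v(t) = -4·sin(4·t). Integrando la velocidad y usando la condición inicial x(0) = 1, obtenemos x(t) = cos(4·t). Usando x(t) = cos(4·t) y sustituyendo t = pi/8, encontramos x = 0.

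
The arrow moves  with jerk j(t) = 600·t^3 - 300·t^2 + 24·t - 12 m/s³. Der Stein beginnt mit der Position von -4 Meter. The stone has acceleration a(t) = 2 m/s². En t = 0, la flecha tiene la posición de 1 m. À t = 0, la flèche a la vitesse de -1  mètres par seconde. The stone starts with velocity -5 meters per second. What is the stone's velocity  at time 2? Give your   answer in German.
Ausgehend von der Beschleunigung a(t) = 2, nehmen wir 1 Stammfunktion. Durch Integration von der Beschleunigung und Verwendung der Anfangsbedingung v(0) = -5, erhalten wir v(t) = 2·t - 5. Aus der Gleichung für die Geschwindigkeit v(t) = 2·t - 5, setzen wir t = 2 ein und erhalten v = -1.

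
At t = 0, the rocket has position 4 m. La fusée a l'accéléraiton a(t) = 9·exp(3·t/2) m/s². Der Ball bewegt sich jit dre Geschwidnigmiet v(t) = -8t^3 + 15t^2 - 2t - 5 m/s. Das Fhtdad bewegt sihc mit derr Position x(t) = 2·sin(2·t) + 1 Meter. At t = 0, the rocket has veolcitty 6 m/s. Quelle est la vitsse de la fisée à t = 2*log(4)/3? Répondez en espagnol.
Necesitamos integrar nuestra ecuación de la aceleración a(t) = 9·exp(3·t/2) 1 vez. Tomando ∫a(t)dt y aplicando v(0) = 6, encontramos v(t) = 6·exp(3·t/2). Usando v(t) = 6·exp(3·t/2) y sustituyendo t = 2*log(4)/3, encontramos v = 24.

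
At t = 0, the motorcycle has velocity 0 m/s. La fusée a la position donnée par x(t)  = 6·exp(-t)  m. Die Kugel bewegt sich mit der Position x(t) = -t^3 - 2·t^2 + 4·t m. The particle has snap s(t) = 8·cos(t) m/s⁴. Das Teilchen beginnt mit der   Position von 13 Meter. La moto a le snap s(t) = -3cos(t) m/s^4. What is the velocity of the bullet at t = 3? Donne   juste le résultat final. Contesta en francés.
La réponse est -35.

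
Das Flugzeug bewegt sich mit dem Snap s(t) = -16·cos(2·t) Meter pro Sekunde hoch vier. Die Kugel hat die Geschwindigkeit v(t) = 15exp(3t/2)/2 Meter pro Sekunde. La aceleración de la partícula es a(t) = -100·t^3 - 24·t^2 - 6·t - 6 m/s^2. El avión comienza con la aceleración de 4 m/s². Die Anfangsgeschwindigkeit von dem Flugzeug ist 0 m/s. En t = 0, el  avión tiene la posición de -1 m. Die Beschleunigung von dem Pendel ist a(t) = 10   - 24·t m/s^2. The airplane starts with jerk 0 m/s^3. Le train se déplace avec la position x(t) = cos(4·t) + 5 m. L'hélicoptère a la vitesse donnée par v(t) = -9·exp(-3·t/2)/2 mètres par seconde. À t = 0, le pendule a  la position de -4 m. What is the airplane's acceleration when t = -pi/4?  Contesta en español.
Partiendo del snap s(t) = -16·cos(2·t), tomamos 2 antiderivadas. La antiderivada del snap, con j(0) = 0, da la sacudida: j(t) = -8·sin(2·t). Tomando ∫j(t)dt y aplicando a(0) = 4, encontramos a(t) = 4·cos(2·t). Tenemos la aceleración a(t) = 4·cos(2·t). Sustituyendo t = -pi/4: a(-pi/4) = 0.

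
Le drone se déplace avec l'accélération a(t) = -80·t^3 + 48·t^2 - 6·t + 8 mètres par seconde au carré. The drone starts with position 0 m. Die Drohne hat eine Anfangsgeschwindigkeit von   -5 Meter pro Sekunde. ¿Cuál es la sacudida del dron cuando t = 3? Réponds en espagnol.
Para resolver esto, necesitamos tomar 1 derivada de nuestra ecuación de la aceleración a(t) = -80·t^3 + 48·t^2 - 6·t + 8. Derivando la aceleración, obtenemos la sacudida: j(t) = -240·t^2 + 96·t - 6. Tenemos la sacudida j(t) = -240·t^2 + 96·t - 6. Sustituyendo t = 3: j(3) = -1878.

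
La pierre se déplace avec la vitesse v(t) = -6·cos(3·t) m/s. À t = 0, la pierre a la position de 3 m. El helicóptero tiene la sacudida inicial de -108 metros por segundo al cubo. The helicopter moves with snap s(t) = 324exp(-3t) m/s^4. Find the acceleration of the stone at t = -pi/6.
We must differentiate our velocity equation v(t) = -6·cos(3·t) 1 time. Taking d/dt of v(t), we find a(t) = 18·sin(3·t). Using a(t) = 18·sin(3·t) and substituting t = -pi/6, we find a = -18.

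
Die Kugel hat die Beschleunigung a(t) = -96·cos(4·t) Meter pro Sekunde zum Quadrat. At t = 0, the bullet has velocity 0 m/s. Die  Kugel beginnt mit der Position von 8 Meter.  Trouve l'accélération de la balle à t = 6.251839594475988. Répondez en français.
En utilisant a(t) = -96·cos(4·t) et en substituant t = 6.251839594475988, nous trouvons a = -95.2463868184055.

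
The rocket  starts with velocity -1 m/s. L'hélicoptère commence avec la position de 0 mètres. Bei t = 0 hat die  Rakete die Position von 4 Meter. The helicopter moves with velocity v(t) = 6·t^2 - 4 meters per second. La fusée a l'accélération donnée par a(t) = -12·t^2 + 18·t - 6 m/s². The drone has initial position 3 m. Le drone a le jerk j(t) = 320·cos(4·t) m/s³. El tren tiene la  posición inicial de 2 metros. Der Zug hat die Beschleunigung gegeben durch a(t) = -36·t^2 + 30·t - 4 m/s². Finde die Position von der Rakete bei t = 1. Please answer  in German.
Um dies zu lösen, müssen wir 2 Integrale unserer Gleichung für die Beschleunigung a(t) = -12·t^2 + 18·t - 6 finden. Das Integral von der Beschleunigung ist die Geschwindigkeit. Mit v(0) = -1 erhalten wir v(t) = -4·t^3 + 9·t^2 - 6·t - 1. Die Stammfunktion von der Geschwindigkeit, mit x(0) = 4, ergibt die Position: x(t) = -t^4 + 3·t^3 - 3·t^2 - t + 4. Mit x(t) = -t^4 + 3·t^3 - 3·t^2 - t + 4 und Einsetzen von t = 1, finden wir x = 2.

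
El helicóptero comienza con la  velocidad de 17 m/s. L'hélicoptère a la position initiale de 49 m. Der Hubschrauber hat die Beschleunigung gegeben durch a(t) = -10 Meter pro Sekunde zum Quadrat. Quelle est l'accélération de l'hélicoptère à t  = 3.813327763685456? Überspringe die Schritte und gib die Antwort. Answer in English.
a(3.813327763685456) = -10.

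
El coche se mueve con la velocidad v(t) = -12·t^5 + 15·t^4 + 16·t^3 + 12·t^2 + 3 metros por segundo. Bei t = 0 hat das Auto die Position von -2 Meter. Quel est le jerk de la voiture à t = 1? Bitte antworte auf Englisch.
To solve this, we need to take 2 derivatives of our velocity equation v(t) = -12·t^5 + 15·t^4 + 16·t^3 + 12·t^2 + 3. Taking d/dt of v(t), we find a(t) = -60·t^4 + 60·t^3 + 48·t^2 + 24·t. Differentiating acceleration, we get jerk: j(t) = -240·t^3 + 180·t^2 + 96·t + 24. We have jerk j(t) = -240·t^3 + 180·t^2 + 96·t + 24. Substituting t = 1: j(1) = 60.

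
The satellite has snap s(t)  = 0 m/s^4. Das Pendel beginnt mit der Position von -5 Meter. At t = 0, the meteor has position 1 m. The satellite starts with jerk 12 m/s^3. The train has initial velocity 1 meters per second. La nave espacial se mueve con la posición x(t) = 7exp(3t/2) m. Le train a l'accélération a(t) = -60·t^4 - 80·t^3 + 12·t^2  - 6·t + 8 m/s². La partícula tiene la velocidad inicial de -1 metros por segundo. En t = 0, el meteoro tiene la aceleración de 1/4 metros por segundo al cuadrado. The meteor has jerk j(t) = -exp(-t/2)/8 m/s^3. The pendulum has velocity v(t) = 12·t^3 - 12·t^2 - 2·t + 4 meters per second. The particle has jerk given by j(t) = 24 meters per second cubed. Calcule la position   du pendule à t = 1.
Pour résoudre ceci, nous devons prendre 1 intégrale de notre équation de la vitesse v(t) = 12·t^3 - 12·t^2 - 2·t + 4. L'intégrale de la vitesse est la position. En utilisant x(0) = -5, nous obtenons x(t) = 3·t^4 - 4·t^3 - t^2 + 4·t - 5. Nous avons la position x(t) = 3·t^4 - 4·t^3 - t^2 + 4·t - 5. En substituant t = 1: x(1) = -3.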